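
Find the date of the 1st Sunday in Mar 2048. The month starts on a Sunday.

Mar 2048 begins on a Sunday, so the first Sunday is Mar 1.

Mar 1, 2048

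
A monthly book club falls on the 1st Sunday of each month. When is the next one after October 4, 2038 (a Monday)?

October 2038 starts on a Friday, so its 1st Sunday is October 3, 2038 (2 days in).
That is not after October 4, 2038, so look at November 2038.
November 2038 starts on a Monday, so its 1st Sunday is November 7, 2038 (6 days in).

November 7, 2038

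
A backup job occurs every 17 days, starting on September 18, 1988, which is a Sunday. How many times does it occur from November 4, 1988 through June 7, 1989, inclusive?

Occurrences land 17·i days after September 18, 1988 for i = 0, 1, 2, …
November 4, 1988 is 47 days after the start; 47 ÷ 17 = 2 remainder 13; since the remainder is 13, round up to i = 3. First occurrence in the window: #4 on November 8, 1988 (3×17 = 51 days in).
June 7, 1989 is 262 days after the start; 262 ÷ 17 = 15 remainder 7. Last occurrence in the window: #16 on May 31, 1989.
Occurrences #4 through #16: 13 in total.

13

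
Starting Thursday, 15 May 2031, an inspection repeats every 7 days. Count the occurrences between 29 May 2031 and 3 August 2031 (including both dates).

Occurrences land 7·i days after 15 May 2031 for i = 0, 1, 2, …
29 May 2031 is 14 days after the start; 14 ÷ 7 = 2 remainder 0. First occurrence in the window: #3 on 29 May 2031 (2×7 = 14 days in).
3 August 2031 is 80 days after the start; 80 ÷ 7 = 11 remainder 3. Last occurrence in the window: #12 on 31 July 2031.
Occurrences #3 through #12: 10 in total.

10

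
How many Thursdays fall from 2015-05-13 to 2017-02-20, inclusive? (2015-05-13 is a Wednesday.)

93

2015-05-13 is a Wednesday; the first Thursday on or after it is 2015-05-14 (1 day later).
From 2015-05-14 to 2017-02-20: 231 + 366 + 51 = 648 days (rest of 2015, 2016, to 2017-02-20 in 2017).
648 ÷ 7 = 92 full weeks with remainder 4, so 92 more Thursdays after the first → 93.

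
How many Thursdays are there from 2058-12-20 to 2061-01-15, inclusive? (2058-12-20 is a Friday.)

2058-12-20 is a Friday; the first Thursday on or after it is 2058-12-26 (6 days later).
From 2058-12-26 to 2061-01-15: 5 + 365 + 366 + 15 = 751 days (rest of 2058, 2059, 2060, to 2061-01-15 in 2061).
751 ÷ 7 = 107 full weeks with remainder 2, so 107 more Thursdays after the first → 108.

108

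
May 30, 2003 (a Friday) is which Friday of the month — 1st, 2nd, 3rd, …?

Day 30 falls in week ⌈30/7⌉ of the month.
Days 1–7 hold the 1st Friday, 8–14 the 2nd, 15–21 the 3rd, 22–28 the 4th, 29–31 the 5th.
30 is in the range for the 5th.

5th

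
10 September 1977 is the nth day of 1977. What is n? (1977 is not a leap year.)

Days in months before September: 31 + 28 + 31 + 30 + 31 + 30 + 31 + 31 = 243.
Plus 10 days into September → day 253.

253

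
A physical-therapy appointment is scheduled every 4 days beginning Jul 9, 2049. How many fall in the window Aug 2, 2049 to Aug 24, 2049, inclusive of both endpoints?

6

Occurrences land 4·i days after Jul 9, 2049 for i = 0, 1, 2, …
Aug 2, 2049 is 24 days after the start; 24 ÷ 4 = 6 remainder 0. First occurrence in the window: #7 on Aug 2, 2049 (6×4 = 24 days in).
Aug 24, 2049 is 46 days after the start; 46 ÷ 4 = 11 remainder 2. Last occurrence in the window: #12 on Aug 22, 2049.
Occurrences #7 through #12: 6 in total.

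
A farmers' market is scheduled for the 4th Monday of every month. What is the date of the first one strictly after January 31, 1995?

January 1995 starts on a Sunday; its first Monday is the 2nd, so the 4th Monday is the 23rd — January 23, 1995.
That is not after January 31, 1995, so look at February 1995.
February 1995 starts on a Wednesday; its first Monday is the 6th, so the 4th Monday is the 27th — February 27, 1995.

February 27, 1995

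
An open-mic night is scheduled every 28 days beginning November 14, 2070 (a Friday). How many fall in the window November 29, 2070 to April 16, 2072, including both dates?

Occurrences land 28·i days after November 14, 2070 for i = 0, 1, 2, …
November 29, 2070 is 15 days after the start; 15 ÷ 28 = 0 remainder 15; since the remainder is 15, round up to i = 1. First occurrence in the window: #2 on December 12, 2070 (1×28 = 28 days in).
April 16, 2072 is 519 days after the start; 519 ÷ 28 = 18 remainder 15. Last occurrence in the window: #19 on April 1, 2072.
Occurrences #2 through #19: 18 in total.

18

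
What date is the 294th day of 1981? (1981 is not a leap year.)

January has 31 days (294 − 31 = 263 remain).
February has 28 days (263 − 28 = 235 remain).
March has 31 days (235 − 31 = 204 remain).
April has 30 days (204 − 30 = 174 remain).
May has 31 days (174 − 31 = 143 remain).
June has 30 days (143 − 30 = 113 remain).
July has 31 days (113 − 31 = 82 remain).
August has 31 days (82 − 31 = 51 remain).
September has 30 days (51 − 30 = 21 remain).
21 into October → October 21.

October 21, 1981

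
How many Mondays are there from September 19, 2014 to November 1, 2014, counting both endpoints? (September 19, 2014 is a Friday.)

September 19, 2014 is a Friday; the first Monday on or after it is September 22, 2014 (3 days later).
From September 22, 2014 to November 1, 2014: 8 + 31 + 1 = 40 days (rest of September, October, November).
40 ÷ 7 = 5 full weeks with remainder 5, so 5 more Mondays after the first → 6.

6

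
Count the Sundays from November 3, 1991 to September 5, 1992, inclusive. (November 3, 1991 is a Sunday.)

November 3, 1991 is a Sunday; the first Sunday on or after it is November 3, 1991.
From November 3, 1991 to September 5, 1992: 27 + 31 + 31 + 29 + 31 + 30 + 31 + 30 + 31 + 31 + 5 = 307 days (rest of November, December, January, February, March, April, May, June, July, August, September).
307 ÷ 7 = 43 full weeks with remainder 6, so 43 more Sundays after the first → 44.

44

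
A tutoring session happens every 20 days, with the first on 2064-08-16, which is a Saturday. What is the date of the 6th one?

The 6th occurrence is 5 intervals after the first: 5 × 20 = 100 days after 2064-08-16.
August has 31 days — 15 days to the end of August leaves 85.
September has 30 days (55 left).
October has 31 days (24 left).
24 days into November → 2064-11-24.

2064-11-24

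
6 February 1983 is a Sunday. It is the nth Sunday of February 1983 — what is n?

Day 6 falls in week ⌈6/7⌉ of the month.
Days 1–7 hold the 1st Sunday, 8–14 the 2nd, 15–21 the 3rd, 22–28 the 4th, 29–31 the 5th.
6 is in the range for the 1st.

1st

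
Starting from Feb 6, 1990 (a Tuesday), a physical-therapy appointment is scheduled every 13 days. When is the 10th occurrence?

Jun 3, 1990

The 10th occurrence is 9 intervals after the first: 9 × 13 = 117 days after Feb 6, 1990.
Feb has 28 days — 22 days to the end of Feb leaves 95.
Mar has 31 days (64 left).
Apr has 30 days (34 left).
May has 31 days (3 left).
3 days into Jun → Jun 3, 1990.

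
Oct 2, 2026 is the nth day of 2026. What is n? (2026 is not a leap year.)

Days in months before Oct: 31 + 28 + 31 + 30 + 31 + 30 + 31 + 31 + 30 = 273.
Plus 2 days into Oct → day 275.

275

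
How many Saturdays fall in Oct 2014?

4

Oct 1, 2014 is a Wednesday; the first Saturday on or after it is Oct 4, 2014 (3 days later).
From Oct 4, 2014 to Oct 31, 2014 is 31 − 4 = 27 days.
27 ÷ 7 = 3 full weeks with remainder 6, so 3 more Saturdays after the first → 4.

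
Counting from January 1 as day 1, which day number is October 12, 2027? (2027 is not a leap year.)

285

Days in months before October: 31 + 28 + 31 + 30 + 31 + 30 + 31 + 31 + 30 = 273.
Plus 12 days into October → day 285.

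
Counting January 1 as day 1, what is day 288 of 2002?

Jan has 31 days (288 − 31 = 257 remain).
Feb has 28 days (257 − 28 = 229 remain).
Mar has 31 days (229 − 31 = 198 remain).
Apr has 30 days (198 − 30 = 168 remain).
May has 31 days (168 − 31 = 137 remain).
Jun has 30 days (137 − 30 = 107 remain).
Jul has 31 days (107 − 31 = 76 remain).
Aug has 31 days (76 − 31 = 45 remain).
Sep has 30 days (45 − 30 = 15 remain).
15 into Oct → Oct 15.

Oct 15, 2002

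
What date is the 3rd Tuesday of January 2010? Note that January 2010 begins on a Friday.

January 19, 2010

January 2010 begins on a Friday, so the first Tuesday is January 5 (4 days later).
The 3rd Tuesday is 2 weeks later: 5 + 14 = 19.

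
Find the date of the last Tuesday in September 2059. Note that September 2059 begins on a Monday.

30 September 2059

September 2059 begins on a Monday, so the first Tuesday is September 2 (1 day later).
September 2059 has 30 days. Adding weeks: 2, 9, 16, 23, 30 — the last one ≤ 30 is the 30th.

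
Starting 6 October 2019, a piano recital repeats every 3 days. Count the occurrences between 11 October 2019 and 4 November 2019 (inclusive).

8

Occurrences land 3·i days after 6 October 2019 for i = 0, 1, 2, …
11 October 2019 is 5 days after the start; 5 ÷ 3 = 1 remainder 2; since the remainder is 2, round up to i = 2. First occurrence in the window: #3 on 12 October 2019 (2×3 = 6 days in).
4 November 2019 is 29 days after the start; 29 ÷ 3 = 9 remainder 2. Last occurrence in the window: #10 on 2 November 2019.
Occurrences #3 through #10: 8 in total.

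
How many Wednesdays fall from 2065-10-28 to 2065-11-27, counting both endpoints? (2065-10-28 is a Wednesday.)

2065-10-28 is a Wednesday; the first Wednesday on or after it is 2065-10-28.
From 2065-10-28 to 2065-11-27: 3 + 27 = 30 days (rest of October, November).
30 ÷ 7 = 4 full weeks with remainder 2, so 4 more Wednesdays after the first → 5.

5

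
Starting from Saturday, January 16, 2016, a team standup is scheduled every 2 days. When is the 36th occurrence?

The 36th occurrence is 35 intervals after the first: 35 × 2 = 70 days after January 16, 2016.
January has 31 days — 15 days to the end of January leaves 55.
February has 29 days (26 left).
26 days into March → March 26, 2016.

March 26, 2016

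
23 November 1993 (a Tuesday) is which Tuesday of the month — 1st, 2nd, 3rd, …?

4th

Day 23 falls in week ⌈23/7⌉ of the month.
Days 1–7 hold the 1st Tuesday, 8–14 the 2nd, 15–21 the 3rd, 22–28 the 4th, 29–31 the 5th.
23 is in the range for the 4th.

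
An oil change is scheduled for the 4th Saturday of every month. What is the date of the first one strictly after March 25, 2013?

April 27, 2013

March 2013 starts on a Friday; its first Saturday is the 2nd, so the 4th Saturday is the 23rd — March 23, 2013.
That is not after March 25, 2013, so look at April 2013.
April 2013 starts on a Monday; its first Saturday is the 6th, so the 4th Saturday is the 27th — April 27, 2013.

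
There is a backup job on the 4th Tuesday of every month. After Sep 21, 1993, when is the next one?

Sep 28, 1993

Sep 1993 starts on a Wednesday; its first Tuesday is the 7th, so the 4th Tuesday is the 28th — Sep 28, 1993.
Sep 28, 1993 is after Sep 21, 1993, so that is the next one.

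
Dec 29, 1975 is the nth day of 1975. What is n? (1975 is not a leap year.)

Days in months before Dec: 31 + 28 + 31 + 30 + 31 + 30 + 31 + 31 + 30 + 31 + 30 = 334.
Plus 29 days into Dec → day 363.

363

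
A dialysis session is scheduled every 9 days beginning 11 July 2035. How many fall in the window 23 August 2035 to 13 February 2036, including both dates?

20

Occurrences land 9·i days after 11 July 2035 for i = 0, 1, 2, …
23 August 2035 is 43 days after the start; 43 ÷ 9 = 4 remainder 7; since the remainder is 7, round up to i = 5. First occurrence in the window: #6 on 25 August 2035 (5×9 = 45 days in).
13 February 2036 is 217 days after the start; 217 ÷ 9 = 24 remainder 1. Last occurrence in the window: #25 on 12 February 2036.
Occurrences #6 through #25: 20 in total.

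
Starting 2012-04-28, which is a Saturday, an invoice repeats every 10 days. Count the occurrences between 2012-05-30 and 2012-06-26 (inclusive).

Occurrences land 10·i days after 2012-04-28 for i = 0, 1, 2, …
2012-05-30 is 32 days after the start; 32 ÷ 10 = 3 remainder 2; since the remainder is 2, round up to i = 4. First occurrence in the window: #5 on 2012-06-07 (4×10 = 40 days in).
2012-06-26 is 59 days after the start; 59 ÷ 10 = 5 remainder 9. Last occurrence in the window: #6 on 2012-06-17.
Occurrences #5 through #6: 2 in total.

2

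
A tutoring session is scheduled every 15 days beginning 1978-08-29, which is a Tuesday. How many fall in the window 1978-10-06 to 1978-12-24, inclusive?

5

Occurrences land 15·i days after 1978-08-29 for i = 0, 1, 2, …
1978-10-06 is 38 days after the start; 38 ÷ 15 = 2 remainder 8; since the remainder is 8, round up to i = 3. First occurrence in the window: #4 on 1978-10-13 (3×15 = 45 days in).
1978-12-24 is 117 days after the start; 117 ÷ 15 = 7 remainder 12. Last occurrence in the window: #8 on 1978-12-12.
Occurrences #4 through #8: 5 in total.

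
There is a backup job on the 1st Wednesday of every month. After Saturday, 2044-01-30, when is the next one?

2044-02-03

January 2044 starts on a Friday, so its 1st Wednesday is 2044-01-06 (5 days in).
That is not after 2044-01-30, so look at February 2044.
February 2044 starts on a Monday, so its 1st Wednesday is 2044-02-03 (2 days in).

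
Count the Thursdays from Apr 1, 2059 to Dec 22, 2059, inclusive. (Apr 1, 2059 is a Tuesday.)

38

Apr 1, 2059 is a Tuesday; the first Thursday on or after it is Apr 3, 2059 (2 days later).
From Apr 3, 2059 to Dec 22, 2059: 27 + 31 + 30 + 31 + 31 + 30 + 31 + 30 + 22 = 263 days (rest of Apr, May, Jun, Jul, Aug, Sep, Oct, Nov, Dec).
263 ÷ 7 = 37 full weeks with remainder 4, so 37 more Thursdays after the first → 38.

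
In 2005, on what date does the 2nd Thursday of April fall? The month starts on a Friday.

2005-04-14

April 2005 begins on a Friday, so the first Thursday is April 7 (6 days later).
The 2nd Thursday is 1 weeks later: 7 + 7 = 14.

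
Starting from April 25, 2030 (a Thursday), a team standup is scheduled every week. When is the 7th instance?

The 7th occurrence is 6 intervals after the first: 6 × 7 = 42 days after April 25, 2030.
April has 30 days — 5 days to the end of April leaves 37.
May has 31 days (6 left).
6 days into June → June 6, 2030.

June 6, 2030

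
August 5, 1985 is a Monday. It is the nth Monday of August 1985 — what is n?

Day 5 falls in week ⌈5/7⌉ of the month.
Days 1–7 hold the 1st Monday, 8–14 the 2nd, 15–21 the 3rd, 22–28 the 4th, 29–31 the 5th.
5 is in the range for the 1st.

1st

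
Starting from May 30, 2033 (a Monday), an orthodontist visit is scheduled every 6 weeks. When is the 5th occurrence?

The 5th occurrence is 4 intervals after the first: 4 × 42 = 168 days after May 30, 2033.
May has 31 days — 1 day to the end of May leaves 167.
Jun has 30 days (137 left).
Jul has 31 days (106 left).
Aug has 31 days (75 left).
Sep has 30 days (45 left).
Oct has 31 days (14 left).
14 days into Nov → Nov 14, 2033.

Nov 14, 2033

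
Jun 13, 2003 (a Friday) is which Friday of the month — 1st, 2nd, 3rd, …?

Day 13 falls in week ⌈13/7⌉ of the month.
Days 1–7 hold the 1st Friday, 8–14 the 2nd, 15–21 the 3rd, 22–28 the 4th, 29–31 the 5th.
13 is in the range for the 2nd.

2nd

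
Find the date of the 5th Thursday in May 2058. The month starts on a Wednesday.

May 30, 2058

May 2058 begins on a Wednesday, so the first Thursday is May 2 (1 day later).
The 5th Thursday is 4 weeks later: 2 + 28 = 30.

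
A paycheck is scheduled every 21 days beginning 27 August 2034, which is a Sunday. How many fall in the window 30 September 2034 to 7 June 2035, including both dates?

12

Occurrences land 21·i days after 27 August 2034 for i = 0, 1, 2, …
30 September 2034 is 34 days after the start; 34 ÷ 21 = 1 remainder 13; since the remainder is 13, round up to i = 2. First occurrence in the window: #3 on 8 October 2034 (2×21 = 42 days in).
7 June 2035 is 284 days after the start; 284 ÷ 21 = 13 remainder 11. Last occurrence in the window: #14 on 27 May 2035.
Occurrences #3 through #14: 12 in total.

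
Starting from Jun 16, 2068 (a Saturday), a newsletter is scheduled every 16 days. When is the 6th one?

Sep 4, 2068

The 6th occurrence is 5 intervals after the first: 5 × 16 = 80 days after Jun 16, 2068.
Jun has 30 days — 14 days to the end of Jun leaves 66.
Jul has 31 days (35 left).
Aug has 31 days (4 left).
4 days into Sep → Sep 4, 2068.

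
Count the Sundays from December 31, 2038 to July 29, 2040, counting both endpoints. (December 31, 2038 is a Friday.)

December 31, 2038 is a Friday; the first Sunday on or after it is January 2, 2039 (2 days later).
From January 2, 2039 to July 29, 2040: 363 + 211 = 574 days (rest of 2039, to July 29, 2040 in 2040).
574 ÷ 7 = 82 full weeks with remainder 0, so 82 more Sundays after the first → 83.

83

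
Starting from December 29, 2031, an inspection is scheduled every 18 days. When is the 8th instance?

May 3, 2032

The 8th occurrence is 7 intervals after the first: 7 × 18 = 126 days after December 29, 2031.
December has 31 days — 2 days to the end of December leaves 124.
January has 31 days (93 left).
February has 29 days (64 left).
March has 31 days (33 left).
April has 30 days (3 left).
3 days into May → May 3, 2032.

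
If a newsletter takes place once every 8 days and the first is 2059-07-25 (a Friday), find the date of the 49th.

2060-08-12

The 49th occurrence is 48 intervals after the first: 48 × 8 = 384 days after 2059-07-25.
July has 31 days — 6 days to the end of July leaves 378.
August has 31 days (347 left).
September has 30 days (317 left).
October has 31 days (286 left).
November has 30 days (256 left).
December has 31 days (225 left).
January has 31 days (194 left).
February has 29 days (165 left).
March has 31 days (134 left).
April has 30 days (104 left).
May has 31 days (73 left).
June has 30 days (43 left).
July has 31 days (12 left).
12 days into August → 2060-08-12.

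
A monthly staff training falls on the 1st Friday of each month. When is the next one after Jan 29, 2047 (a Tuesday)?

Jan 2047 starts on a Tuesday, so its 1st Friday is Jan 4, 2047 (3 days in).
That is not after Jan 29, 2047, so look at Feb 2047.
Feb 2047 starts on a Friday, so its 1st Friday is Feb 1, 2047.

Feb 1, 2047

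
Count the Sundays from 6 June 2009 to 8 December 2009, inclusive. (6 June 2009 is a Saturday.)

6 June 2009 is a Saturday; the first Sunday on or after it is 7 June 2009 (1 day later).
From 7 June 2009 to 8 December 2009: 23 + 31 + 31 + 30 + 31 + 30 + 8 = 184 days (rest of June, July, August, September, October, November, December).
184 ÷ 7 = 26 full weeks with remainder 2, so 26 more Sundays after the first → 27.

27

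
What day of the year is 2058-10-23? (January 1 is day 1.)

Days in months before October: 31 + 28 + 31 + 30 + 31 + 30 + 31 + 31 + 30 = 273.
Plus 23 days into October → day 296.

296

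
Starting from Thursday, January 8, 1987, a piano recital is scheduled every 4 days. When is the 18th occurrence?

March 17, 1987

The 18th occurrence is 17 intervals after the first: 17 × 4 = 68 days after January 8, 1987.
January has 31 days — 23 days to the end of January leaves 45.
February has 28 days (17 left).
17 days into March → March 17, 1987.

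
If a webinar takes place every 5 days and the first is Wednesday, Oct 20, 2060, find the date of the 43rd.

May 18, 2061

The 43rd occurrence is 42 intervals after the first: 42 × 5 = 210 days after Oct 20, 2060.
Oct has 31 days — 11 days to the end of Oct leaves 199.
Nov has 30 days (169 left).
Dec has 31 days (138 left).
Jan has 31 days (107 left).
Feb has 28 days (79 left).
Mar has 31 days (48 left).
Apr has 30 days (18 left).
18 days into May → May 18, 2061.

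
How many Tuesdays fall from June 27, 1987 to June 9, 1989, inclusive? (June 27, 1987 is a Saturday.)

June 27, 1987 is a Saturday; the first Tuesday on or after it is June 30, 1987 (3 days later).
From June 30, 1987 to June 9, 1989: 184 + 366 + 160 = 710 days (rest of 1987, 1988, to June 9, 1989 in 1989).
710 ÷ 7 = 101 full weeks with remainder 3, so 101 more Tuesdays after the first → 102.

102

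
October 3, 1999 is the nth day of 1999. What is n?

Days in months before October: 31 + 28 + 31 + 30 + 31 + 30 + 31 + 31 + 30 = 273.
Plus 3 days into October → day 276.

276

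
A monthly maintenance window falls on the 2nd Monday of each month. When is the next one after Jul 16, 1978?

Aug 14, 1978

Jul 1978 starts on a Saturday; its first Monday is the 3rd, so the 2nd Monday is the 10th — Jul 10, 1978.
That is not after Jul 16, 1978, so look at Aug 1978.
Aug 1978 starts on a Tuesday; its first Monday is the 7th, so the 2nd Monday is the 14th — Aug 14, 1978.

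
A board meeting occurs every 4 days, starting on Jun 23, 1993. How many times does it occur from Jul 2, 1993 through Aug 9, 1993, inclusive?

9

Occurrences land 4·i days after Jun 23, 1993 for i = 0, 1, 2, …
Jul 2, 1993 is 9 days after the start; 9 ÷ 4 = 2 remainder 1; since the remainder is 1, round up to i = 3. First occurrence in the window: #4 on Jul 5, 1993 (3×4 = 12 days in).
Aug 9, 1993 is 47 days after the start; 47 ÷ 4 = 11 remainder 3. Last occurrence in the window: #12 on Aug 6, 1993.
Occurrences #4 through #12: 9 in total.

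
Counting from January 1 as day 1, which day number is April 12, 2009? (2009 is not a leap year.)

Days in months before April: 31 + 28 + 31 = 90.
Plus 12 days into April → day 102.

102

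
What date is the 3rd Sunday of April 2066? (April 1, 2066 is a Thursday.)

April 2066 begins on a Thursday, so the first Sunday is April 4 (3 days later).
The 3rd Sunday is 2 weeks later: 4 + 14 = 18.

2066-04-18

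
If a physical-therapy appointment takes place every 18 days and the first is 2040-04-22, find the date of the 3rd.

The 3rd occurrence is 2 intervals after the first: 2 × 18 = 36 days after 2040-04-22.
April has 30 days — 8 days to the end of April leaves 28.
28 days into May → 2040-05-28.

2040-05-28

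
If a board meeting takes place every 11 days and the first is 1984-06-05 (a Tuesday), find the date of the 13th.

The 13th occurrence is 12 intervals after the first: 12 × 11 = 132 days after 1984-06-05.
June has 30 days — 25 days to the end of June leaves 107.
July has 31 days (76 left).
August has 31 days (45 left).
September has 30 days (15 left).
15 days into October → 1984-10-15.

1984-10-15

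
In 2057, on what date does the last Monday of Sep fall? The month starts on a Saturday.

Sep 24, 2057

Sep 2057 begins on a Saturday, so the first Monday is Sep 3 (2 days later).
Sep 2057 has 30 days. Adding weeks: 3, 10, 17, 24 — the last one ≤ 30 is the 24th.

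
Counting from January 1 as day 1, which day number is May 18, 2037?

Days in months before May: 31 + 28 + 31 + 30 = 120.
Plus 18 days into May → day 138.

138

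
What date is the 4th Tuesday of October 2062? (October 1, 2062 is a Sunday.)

2062-10-24

October 2062 begins on a Sunday, so the first Tuesday is October 3 (2 days later).
The 4th Tuesday is 3 weeks later: 3 + 21 = 24.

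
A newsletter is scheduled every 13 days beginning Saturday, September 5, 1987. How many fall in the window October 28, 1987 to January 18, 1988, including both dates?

6

Occurrences land 13·i days after September 5, 1987 for i = 0, 1, 2, …
October 28, 1987 is 53 days after the start; 53 ÷ 13 = 4 remainder 1; since the remainder is 1, round up to i = 5. First occurrence in the window: #6 on November 9, 1987 (5×13 = 65 days in).
January 18, 1988 is 135 days after the start; 135 ÷ 13 = 10 remainder 5. Last occurrence in the window: #11 on January 13, 1988.
Occurrences #6 through #11: 6 in total.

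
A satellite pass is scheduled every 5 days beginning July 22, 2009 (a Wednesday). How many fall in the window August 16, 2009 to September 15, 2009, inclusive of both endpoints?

Occurrences land 5·i days after July 22, 2009 for i = 0, 1, 2, …
August 16, 2009 is 25 days after the start; 25 ÷ 5 = 5 remainder 0. First occurrence in the window: #6 on August 16, 2009 (5×5 = 25 days in).
September 15, 2009 is 55 days after the start; 55 ÷ 5 = 11 remainder 0. Last occurrence in the window: #12 on September 15, 2009.
Occurrences #6 through #12: 7 in total.

7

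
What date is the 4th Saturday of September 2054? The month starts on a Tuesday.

September 2054 begins on a Tuesday, so the first Saturday is September 5 (4 days later).
The 4th Saturday is 3 weeks later: 5 + 21 = 26.

September 26, 2054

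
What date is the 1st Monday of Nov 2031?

Nov 2031 begins on a Saturday, so the first Monday is Nov 3 (2 days later).

Nov 3, 2031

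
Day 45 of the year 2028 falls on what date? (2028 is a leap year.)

January has 31 days (45 − 31 = 14 remain).
14 into February → February 14.

February 14, 2028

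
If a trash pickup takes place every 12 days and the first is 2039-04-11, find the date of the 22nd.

2039-12-19

The 22nd occurrence is 21 intervals after the first: 21 × 12 = 252 days after 2039-04-11.
April has 30 days — 19 days to the end of April leaves 233.
May has 31 days (202 left).
June has 30 days (172 left).
July has 31 days (141 left).
August has 31 days (110 left).
September has 30 days (80 left).
October has 31 days (49 left).
November has 30 days (19 left).
19 days into December → 2039-12-19.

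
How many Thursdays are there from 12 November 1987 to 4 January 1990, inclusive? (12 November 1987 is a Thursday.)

12 November 1987 is a Thursday; the first Thursday on or after it is 12 November 1987.
From 12 November 1987 to 4 January 1990: 49 + 366 + 365 + 4 = 784 days (rest of 1987, 1988, 1989, to 4 January 1990 in 1990).
784 ÷ 7 = 112 full weeks with remainder 0, so 112 more Thursdays after the first → 113.

113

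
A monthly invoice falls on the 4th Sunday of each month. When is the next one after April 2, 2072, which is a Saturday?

April 24, 2072

April 2072 starts on a Friday; its first Sunday is the 3rd, so the 4th Sunday is the 24th — April 24, 2072.
April 24, 2072 is after April 2, 2072, so that is the next one.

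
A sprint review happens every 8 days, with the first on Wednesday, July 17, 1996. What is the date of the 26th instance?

The 26th occurrence is 25 intervals after the first: 25 × 8 = 200 days after July 17, 1996.
July has 31 days — 14 days to the end of July leaves 186.
August has 31 days (155 left).
September has 30 days (125 left).
October has 31 days (94 left).
November has 30 days (64 left).
December has 31 days (33 left).
January has 31 days (2 left).
2 days into February → February 2, 1997.

February 2, 1997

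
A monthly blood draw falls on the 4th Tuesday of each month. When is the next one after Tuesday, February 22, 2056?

March 28, 2056

February 2056 starts on a Tuesday; its first Tuesday is the 1st, so the 4th Tuesday is the 22nd — February 22, 2056.
That is not after February 22, 2056, so look at March 2056.
March 2056 starts on a Wednesday; its first Tuesday is the 7th, so the 4th Tuesday is the 28th — March 28, 2056.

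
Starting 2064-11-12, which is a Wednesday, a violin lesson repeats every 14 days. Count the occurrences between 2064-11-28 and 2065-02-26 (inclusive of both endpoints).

6

Occurrences land 14·i days after 2064-11-12 for i = 0, 1, 2, …
2064-11-28 is 16 days after the start; 16 ÷ 14 = 1 remainder 2; since the remainder is 2, round up to i = 2. First occurrence in the window: #3 on 2064-12-10 (2×14 = 28 days in).
2065-02-26 is 106 days after the start; 106 ÷ 14 = 7 remainder 8. Last occurrence in the window: #8 on 2065-02-18.
Occurrences #3 through #8: 6 in total.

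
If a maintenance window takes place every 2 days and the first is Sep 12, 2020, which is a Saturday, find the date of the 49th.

The 49th occurrence is 48 intervals after the first: 48 × 2 = 96 days after Sep 12, 2020.
Sep has 30 days — 18 days to the end of Sep leaves 78.
Oct has 31 days (47 left).
Nov has 30 days (17 left).
17 days into Dec → Dec 17, 2020.

Dec 17, 2020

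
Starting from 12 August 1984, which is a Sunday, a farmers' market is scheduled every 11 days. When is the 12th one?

11 December 1984

The 12th occurrence is 11 intervals after the first: 11 × 11 = 121 days after 12 August 1984.
August has 31 days — 19 days to the end of August leaves 102.
September has 30 days (72 left).
October has 31 days (41 left).
November has 30 days (11 left).
11 days into December → 11 December 1984.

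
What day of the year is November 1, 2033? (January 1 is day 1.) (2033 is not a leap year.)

305

Days in months before November: 31 + 28 + 31 + 30 + 31 + 30 + 31 + 31 + 30 + 31 = 304.
Plus 1 day into November → day 305.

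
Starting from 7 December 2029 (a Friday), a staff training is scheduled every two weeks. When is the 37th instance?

25 April 2031

The 37th occurrence is 36 intervals after the first: 36 × 14 = 504 days after 7 December 2029.
December has 31 days — 24 days to the end of December leaves 480.
2030 has 365 days (115 left).
January has 31 days (84 left).
February has 28 days (56 left).
March has 31 days (25 left).
25 days into April → 25 April 2031.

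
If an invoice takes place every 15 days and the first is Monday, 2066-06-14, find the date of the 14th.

The 14th occurrence is 13 intervals after the first: 13 × 15 = 195 days after 2066-06-14.
June has 30 days — 16 days to the end of June leaves 179.
July has 31 days (148 left).
August has 31 days (117 left).
September has 30 days (87 left).
October has 31 days (56 left).
November has 30 days (26 left).
26 days into December → 2066-12-26.

2066-12-26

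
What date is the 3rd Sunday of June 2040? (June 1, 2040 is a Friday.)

June 2040 begins on a Friday, so the first Sunday is June 3 (2 days later).
The 3rd Sunday is 2 weeks later: 3 + 14 = 17.

June 17, 2040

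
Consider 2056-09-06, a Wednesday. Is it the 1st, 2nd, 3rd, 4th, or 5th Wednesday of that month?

1st

Day 6 falls in week ⌈6/7⌉ of the month.
Days 1–7 hold the 1st Wednesday, 8–14 the 2nd, 15–21 the 3rd, 22–28 the 4th, 29–31 the 5th.
6 is in the range for the 1st.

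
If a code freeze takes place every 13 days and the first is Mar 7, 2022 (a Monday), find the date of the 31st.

The 31st occurrence is 30 intervals after the first: 30 × 13 = 390 days after Mar 7, 2022.
Mar has 31 days — 24 days to the end of Mar leaves 366.
Apr has 30 days (336 left).
May has 31 days (305 left).
Jun has 30 days (275 left).
Jul has 31 days (244 left).
Aug has 31 days (213 left).
Sep has 30 days (183 left).
Oct has 31 days (152 left).
Nov has 30 days (122 left).
Dec has 31 days (91 left).
Jan has 31 days (60 left).
Feb has 28 days (32 left).
Mar has 31 days (1 left).
1 day into Apr → Apr 1, 2023.

Apr 1, 2023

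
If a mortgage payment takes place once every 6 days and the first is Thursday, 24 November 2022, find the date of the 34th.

10 June 2023

The 34th occurrence is 33 intervals after the first: 33 × 6 = 198 days after 24 November 2022.
November has 30 days — 6 days to the end of November leaves 192.
December has 31 days (161 left).
January has 31 days (130 left).
February has 28 days (102 left).
March has 31 days (71 left).
April has 30 days (41 left).
May has 31 days (10 left).
10 days into June → 10 June 2023.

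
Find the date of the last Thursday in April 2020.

April 30, 2020

The first Thursday of April 2020 is April 2.
April 2020 has 30 days. Adding weeks: 2, 9, 16, 23, 30 — the last one ≤ 30 is the 30th.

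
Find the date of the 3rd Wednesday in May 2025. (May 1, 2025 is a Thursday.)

2025-05-21

May 2025 begins on a Thursday, so the first Wednesday is May 7 (6 days later).
The 3rd Wednesday is 2 weeks later: 7 + 14 = 21.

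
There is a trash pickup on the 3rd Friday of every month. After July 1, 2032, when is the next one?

July 2032 starts on a Thursday; its first Friday is the 2nd, so the 3rd Friday is the 16th — July 16, 2032.
July 16, 2032 is after July 1, 2032, so that is the next one.

July 16, 2032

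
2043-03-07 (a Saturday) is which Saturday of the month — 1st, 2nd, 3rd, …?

Day 7 falls in week ⌈7/7⌉ of the month.
Days 1–7 hold the 1st Saturday, 8–14 the 2nd, 15–21 the 3rd, 22–28 the 4th, 29–31 the 5th.
7 is in the range for the 1st.

1st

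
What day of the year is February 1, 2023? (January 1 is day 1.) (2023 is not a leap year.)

Days in months before February: 31 = 31.
Plus 1 day into February → day 32.

32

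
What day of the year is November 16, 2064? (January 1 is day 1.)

321

Days in months before November: 31 + 29 + 31 + 30 + 31 + 30 + 31 + 31 + 30 + 31 = 305.
Plus 16 days into November → day 321.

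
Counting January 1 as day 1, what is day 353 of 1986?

January has 31 days (353 − 31 = 322 remain).
February has 28 days (322 − 28 = 294 remain).
March has 31 days (294 − 31 = 263 remain).
April has 30 days (263 − 30 = 233 remain).
May has 31 days (233 − 31 = 202 remain).
June has 30 days (202 − 30 = 172 remain).
July has 31 days (172 − 31 = 141 remain).
August has 31 days (141 − 31 = 110 remain).
September has 30 days (110 − 30 = 80 remain).
October has 31 days (80 − 31 = 49 remain).
November has 30 days (49 − 30 = 19 remain).
19 into December → December 19.

1986-12-19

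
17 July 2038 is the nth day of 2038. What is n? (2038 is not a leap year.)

Days in months before July: 31 + 28 + 31 + 30 + 31 + 30 = 181.
Plus 17 days into July → day 198.

198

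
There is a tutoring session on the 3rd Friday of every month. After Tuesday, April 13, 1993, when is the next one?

April 16, 1993

April 1993 starts on a Thursday; its first Friday is the 2nd, so the 3rd Friday is the 16th — April 16, 1993.
April 16, 1993 is after April 13, 1993, so that is the next one.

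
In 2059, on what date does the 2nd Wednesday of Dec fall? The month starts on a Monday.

Dec 2059 begins on a Monday, so the first Wednesday is Dec 3 (2 days later).
The 2nd Wednesday is 1 weeks later: 3 + 7 = 10.

Dec 10, 2059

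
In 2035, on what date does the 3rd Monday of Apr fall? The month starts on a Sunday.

Apr 16, 2035

Apr 2035 begins on a Sunday, so the first Monday is Apr 2 (1 day later).
The 3rd Monday is 2 weeks later: 2 + 14 = 16.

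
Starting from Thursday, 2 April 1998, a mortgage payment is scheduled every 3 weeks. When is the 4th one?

4 June 1998

The 4th occurrence is 3 intervals after the first: 3 × 21 = 63 days after 2 April 1998.
April has 30 days — 28 days to the end of April leaves 35.
May has 31 days (4 left).
4 days into June → 4 June 1998.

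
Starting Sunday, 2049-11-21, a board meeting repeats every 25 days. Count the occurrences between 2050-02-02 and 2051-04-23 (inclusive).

18

Occurrences land 25·i days after 2049-11-21 for i = 0, 1, 2, …
2050-02-02 is 73 days after the start; 73 ÷ 25 = 2 remainder 23; since the remainder is 23, round up to i = 3. First occurrence in the window: #4 on 2050-02-04 (3×25 = 75 days in).
2051-04-23 is 518 days after the start; 518 ÷ 25 = 20 remainder 18. Last occurrence in the window: #21 on 2051-04-05.
Occurrences #4 through #21: 18 in total.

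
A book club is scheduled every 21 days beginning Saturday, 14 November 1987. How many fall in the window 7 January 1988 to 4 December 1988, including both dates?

Occurrences land 21·i days after 14 November 1987 for i = 0, 1, 2, …
7 January 1988 is 54 days after the start; 54 ÷ 21 = 2 remainder 12; since the remainder is 12, round up to i = 3. First occurrence in the window: #4 on 16 January 1988 (3×21 = 63 days in).
4 December 1988 is 386 days after the start; 386 ÷ 21 = 18 remainder 8. Last occurrence in the window: #19 on 26 November 1988.
Occurrences #4 through #19: 16 in total.

16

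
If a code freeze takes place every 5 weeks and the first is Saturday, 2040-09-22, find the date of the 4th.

The 4th occurrence is 3 intervals after the first: 3 × 35 = 105 days after 2040-09-22.
September has 30 days — 8 days to the end of September leaves 97.
October has 31 days (66 left).
November has 30 days (36 left).
December has 31 days (5 left).
5 days into January → 2041-01-05.

2041-01-05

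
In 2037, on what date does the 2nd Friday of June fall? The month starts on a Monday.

June 12, 2037

June 2037 begins on a Monday, so the first Friday is June 5 (4 days later).
The 2nd Friday is 1 weeks later: 5 + 7 = 12.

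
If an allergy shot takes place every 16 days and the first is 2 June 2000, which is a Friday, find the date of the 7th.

The 7th occurrence is 6 intervals after the first: 6 × 16 = 96 days after 2 June 2000.
June has 30 days — 28 days to the end of June leaves 68.
July has 31 days (37 left).
August has 31 days (6 left).
6 days into September → 6 September 2000.

6 September 2000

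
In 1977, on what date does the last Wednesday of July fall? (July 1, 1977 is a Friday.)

July 1977 begins on a Friday, so the first Wednesday is July 6 (5 days later).
July 1977 has 31 days. Adding weeks: 6, 13, 20, 27 — the last one ≤ 31 is the 27th.

27 July 1977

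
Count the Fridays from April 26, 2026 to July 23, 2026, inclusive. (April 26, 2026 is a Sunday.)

12

April 26, 2026 is a Sunday; the first Friday on or after it is May 1, 2026 (5 days later).
From May 1, 2026 to July 23, 2026: 30 + 30 + 23 = 83 days (rest of May, June, July).
83 ÷ 7 = 11 full weeks with remainder 6, so 11 more Fridays after the first → 12.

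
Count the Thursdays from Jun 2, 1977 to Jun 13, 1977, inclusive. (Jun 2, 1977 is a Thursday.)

2

Jun 2, 1977 is a Thursday; the first Thursday on or after it is Jun 2, 1977.
From Jun 2, 1977 to Jun 13, 1977 is 13 − 2 = 11 days.
11 ÷ 7 = 1 full weeks with remainder 4, so 1 more Thursdays after the first → 2.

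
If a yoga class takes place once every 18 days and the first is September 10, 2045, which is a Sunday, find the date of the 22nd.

The 22nd occurrence is 21 intervals after the first: 21 × 18 = 378 days after September 10, 2045.
September has 30 days — 20 days to the end of September leaves 358.
October has 31 days (327 left).
November has 30 days (297 left).
December has 31 days (266 left).
January has 31 days (235 left).
February has 28 days (207 left).
March has 31 days (176 left).
April has 30 days (146 left).
May has 31 days (115 left).
June has 30 days (85 left).
July has 31 days (54 left).
August has 31 days (23 left).
23 days into September → September 23, 2046.

September 23, 2046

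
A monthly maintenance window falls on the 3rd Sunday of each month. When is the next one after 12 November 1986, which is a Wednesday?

16 November 1986

November 1986 starts on a Saturday; its first Sunday is the 2nd, so the 3rd Sunday is the 16th — 16 November 1986.
16 November 1986 is after 12 November 1986, so that is the next one.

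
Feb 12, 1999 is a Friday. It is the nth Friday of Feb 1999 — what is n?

2nd

Day 12 falls in week ⌈12/7⌉ of the month.
Days 1–7 hold the 1st Friday, 8–14 the 2nd, 15–21 the 3rd, 22–28 the 4th, 29–31 the 5th.
12 is in the range for the 2nd.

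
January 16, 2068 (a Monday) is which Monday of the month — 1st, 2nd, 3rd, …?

3rd

Day 16 falls in week ⌈16/7⌉ of the month.
Days 1–7 hold the 1st Monday, 8–14 the 2nd, 15–21 the 3rd, 22–28 the 4th, 29–31 the 5th.
16 is in the range for the 3rd.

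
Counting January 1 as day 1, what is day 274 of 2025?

2025-10-01

January has 31 days (274 − 31 = 243 remain).
February has 28 days (243 − 28 = 215 remain).
March has 31 days (215 − 31 = 184 remain).
April has 30 days (184 − 30 = 154 remain).
May has 31 days (154 − 31 = 123 remain).
June has 30 days (123 − 30 = 93 remain).
July has 31 days (93 − 31 = 62 remain).
August has 31 days (62 − 31 = 31 remain).
September has 30 days (31 − 30 = 1 remain).
1 into October → October 1.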